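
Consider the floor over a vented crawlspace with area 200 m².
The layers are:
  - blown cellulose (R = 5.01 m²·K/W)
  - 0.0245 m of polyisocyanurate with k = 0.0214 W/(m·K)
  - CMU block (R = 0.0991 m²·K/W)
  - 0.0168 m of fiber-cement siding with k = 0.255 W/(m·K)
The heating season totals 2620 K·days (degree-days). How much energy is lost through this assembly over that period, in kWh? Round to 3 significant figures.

1990 kWh

0.0245/0.0214 = 1.145
0.0168/0.255 = 0.06588
R_total = 5.01 + 1.145 + 0.0991 + 0.06588 = 6.32 m²·K/W
E = A × HDD × 24 / R / 1000 = 200 × 2620 × 24 / 6.32 / 1000 = 1990 kWh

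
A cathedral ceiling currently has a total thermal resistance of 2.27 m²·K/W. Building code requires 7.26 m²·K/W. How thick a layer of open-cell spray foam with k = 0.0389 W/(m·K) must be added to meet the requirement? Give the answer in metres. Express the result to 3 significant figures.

ΔR = 7.26 − 2.27 = 4.99 m²·K/W
L = ΔR × k = 4.99 × 0.0389 = 0.1941 m

0.194 m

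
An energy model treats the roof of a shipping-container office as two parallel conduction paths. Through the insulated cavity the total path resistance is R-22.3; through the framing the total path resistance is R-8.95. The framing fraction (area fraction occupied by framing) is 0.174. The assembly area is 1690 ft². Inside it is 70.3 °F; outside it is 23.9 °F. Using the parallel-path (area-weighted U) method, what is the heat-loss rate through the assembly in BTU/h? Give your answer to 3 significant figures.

4430 BTU/h

U_eff = 0.826/22.3 + 0.174/8.95 = 0.03704 + 0.01944 = 0.05648
R_eff = 1/U_eff = 17.7 ft²·°F·h/BTU
Q = 1690 × (70.3 − 23.9) / 17.7 = 4429 BTU/h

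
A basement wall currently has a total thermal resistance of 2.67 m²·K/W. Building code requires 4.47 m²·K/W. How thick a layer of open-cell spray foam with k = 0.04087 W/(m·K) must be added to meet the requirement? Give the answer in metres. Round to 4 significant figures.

0.07357 m

ΔR = 4.47 − 2.67 = 1.8 m²·K/W
L = ΔR × k = 1.8 × 0.04087 = 0.073566 m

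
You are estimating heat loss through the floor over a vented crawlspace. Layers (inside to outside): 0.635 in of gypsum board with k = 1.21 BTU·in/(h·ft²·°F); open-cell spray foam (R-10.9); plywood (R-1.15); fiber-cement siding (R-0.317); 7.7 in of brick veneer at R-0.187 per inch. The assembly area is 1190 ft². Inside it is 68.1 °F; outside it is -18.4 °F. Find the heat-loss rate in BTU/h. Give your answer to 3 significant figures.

7180 BTU/h

0.635/1.21 = 0.5248
7.7 × 0.187 = 1.44
R_total = 0.5248 + 10.9 + 1.15 + 0.317 + 1.44 = 14.33 ft²·°F·h/BTU
Q = A·ΔT/R = 1190 × (68.1 − (-18.4)) / 14.33 = 7182 BTU/h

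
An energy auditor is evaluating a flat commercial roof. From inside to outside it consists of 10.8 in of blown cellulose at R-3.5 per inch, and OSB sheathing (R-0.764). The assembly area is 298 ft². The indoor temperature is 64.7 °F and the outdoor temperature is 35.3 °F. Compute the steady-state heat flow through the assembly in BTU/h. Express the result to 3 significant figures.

227 BTU/h

10.8 × 3.5 = 37.8
R_total = 37.8 + 0.764 = 38.56 ft²·°F·h/BTU
Q = A·ΔT/R = 298 × (64.7 − 35.3) / 38.56 = 227.2 BTU/h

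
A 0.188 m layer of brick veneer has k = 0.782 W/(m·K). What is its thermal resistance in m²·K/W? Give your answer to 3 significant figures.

R = L/k = 0.188/0.782 = 0.2404 m²·K/W

0.240 m²·K/W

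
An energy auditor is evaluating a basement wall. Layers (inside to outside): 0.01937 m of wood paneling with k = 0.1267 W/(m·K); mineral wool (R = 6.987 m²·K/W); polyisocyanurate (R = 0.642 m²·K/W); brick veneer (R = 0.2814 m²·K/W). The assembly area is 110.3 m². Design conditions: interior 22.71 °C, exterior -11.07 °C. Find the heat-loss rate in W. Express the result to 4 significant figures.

0.01937/0.1267 = 0.15288
R_total = 0.15288 + 6.987 + 0.642 + 0.2814 = 8.0633 m²·K/W
Q = A·ΔT/R = 110.3 × (22.71 − (-11.07)) / 8.0633 = 462.09 W

462.1 W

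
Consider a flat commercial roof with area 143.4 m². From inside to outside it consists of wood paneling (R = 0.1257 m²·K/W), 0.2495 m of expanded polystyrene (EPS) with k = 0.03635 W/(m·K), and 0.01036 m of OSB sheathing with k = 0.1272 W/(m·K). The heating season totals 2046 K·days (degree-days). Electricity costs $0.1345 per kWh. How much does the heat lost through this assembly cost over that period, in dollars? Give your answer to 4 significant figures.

0.2495/0.03635 = 6.8638
0.01036/0.1272 = 0.081447
R_total = 0.1257 + 6.8638 + 0.081447 = 7.071 m²·K/W
E = A × HDD × 24 / R / 1000 = 143.4 × 2046 × 24 / 7.071 / 1000 = 995.83 kWh
Cost = 995.83 × 0.1345 = $133.94

133.9 dollars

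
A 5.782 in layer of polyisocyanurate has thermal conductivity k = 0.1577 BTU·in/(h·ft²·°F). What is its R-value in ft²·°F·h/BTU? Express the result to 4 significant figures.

R = L/k = 5.782/0.1577 = 36.665 ft²·°F·h/BTU

36.66 ft²·°F·h/BTU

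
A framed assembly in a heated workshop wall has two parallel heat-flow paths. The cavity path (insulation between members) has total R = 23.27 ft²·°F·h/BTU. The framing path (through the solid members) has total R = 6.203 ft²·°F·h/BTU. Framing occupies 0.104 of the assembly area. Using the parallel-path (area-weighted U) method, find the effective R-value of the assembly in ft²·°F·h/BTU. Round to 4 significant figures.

18.09 ft²·°F·h/BTU

U_eff = 0.896/23.27 + 0.104/6.203 = 0.038505 + 0.016766 = 0.055271
R_eff = 1/U_eff = 18.093 ft²·°F·h/BTU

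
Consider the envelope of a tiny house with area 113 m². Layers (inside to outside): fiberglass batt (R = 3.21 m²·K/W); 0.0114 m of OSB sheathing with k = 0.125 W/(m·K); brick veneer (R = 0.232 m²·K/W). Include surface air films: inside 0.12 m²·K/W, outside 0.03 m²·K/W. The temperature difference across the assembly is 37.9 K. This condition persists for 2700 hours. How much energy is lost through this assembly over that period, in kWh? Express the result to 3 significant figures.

0.0114/0.125 = 0.0912
R_total = 0.12 + 3.21 + 0.0912 + 0.232 + 0.03 = 3.683 m²·K/W
Q = 113 × 37.9 / 3.683 = 1163 W
E = 1163 W × 2700 h / 1000 = 3139 kWh

3140 kWh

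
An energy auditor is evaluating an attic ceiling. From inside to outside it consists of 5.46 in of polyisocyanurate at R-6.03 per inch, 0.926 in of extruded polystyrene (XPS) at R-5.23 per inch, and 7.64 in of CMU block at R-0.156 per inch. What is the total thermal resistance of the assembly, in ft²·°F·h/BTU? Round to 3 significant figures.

5.46 × 6.03 = 32.92
0.926 × 5.23 = 4.843
7.64 × 0.156 = 1.192
R_total = 32.92 + 4.843 + 1.192 = 38.96 ft²·°F·h/BTU

39.0 ft²·°F·h/BTU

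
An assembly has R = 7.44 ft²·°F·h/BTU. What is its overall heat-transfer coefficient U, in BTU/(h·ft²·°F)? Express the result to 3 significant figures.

0.134 BTU/(h·ft²·°F)

U = 1/R = 1/7.44 = 0.1344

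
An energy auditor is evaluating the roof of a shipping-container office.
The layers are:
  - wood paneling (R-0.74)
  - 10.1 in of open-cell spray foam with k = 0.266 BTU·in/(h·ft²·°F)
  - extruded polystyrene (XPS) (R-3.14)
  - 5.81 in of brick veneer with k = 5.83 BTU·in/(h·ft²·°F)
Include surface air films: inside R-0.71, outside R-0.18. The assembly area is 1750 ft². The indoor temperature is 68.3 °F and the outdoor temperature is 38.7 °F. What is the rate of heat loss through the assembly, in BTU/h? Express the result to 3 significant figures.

10.1/0.266 = 37.97
5.81/5.83 = 0.9966
R_total = 0.71 + 0.74 + 37.97 + 3.14 + 0.9966 + 0.18 = 43.74 ft²·°F·h/BTU
Q = A·ΔT/R = 1750 × (68.3 − 38.7) / 43.74 = 1184 BTU/h

1180 BTU/h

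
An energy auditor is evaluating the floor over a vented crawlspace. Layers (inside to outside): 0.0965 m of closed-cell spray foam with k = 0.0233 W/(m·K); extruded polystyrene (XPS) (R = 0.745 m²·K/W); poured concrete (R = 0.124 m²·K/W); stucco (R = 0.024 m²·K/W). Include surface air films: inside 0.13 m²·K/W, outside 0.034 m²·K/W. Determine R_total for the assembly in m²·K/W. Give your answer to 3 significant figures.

0.0965/0.0233 = 4.142
R_total = 0.13 + 4.142 + 0.745 + 0.124 + 0.024 + 0.034 = 5.199 m²·K/W

5.20 m²·K/W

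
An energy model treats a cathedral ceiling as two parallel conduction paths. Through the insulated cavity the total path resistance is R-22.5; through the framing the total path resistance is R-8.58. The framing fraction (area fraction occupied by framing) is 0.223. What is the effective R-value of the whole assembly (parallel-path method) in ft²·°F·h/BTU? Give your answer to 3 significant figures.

16.5 ft²·°F·h/BTU

U_eff = 0.777/22.5 + 0.223/8.58 = 0.03453 + 0.02599 = 0.06052
R_eff = 1/U_eff = 16.52 ft²·°F·h/BTU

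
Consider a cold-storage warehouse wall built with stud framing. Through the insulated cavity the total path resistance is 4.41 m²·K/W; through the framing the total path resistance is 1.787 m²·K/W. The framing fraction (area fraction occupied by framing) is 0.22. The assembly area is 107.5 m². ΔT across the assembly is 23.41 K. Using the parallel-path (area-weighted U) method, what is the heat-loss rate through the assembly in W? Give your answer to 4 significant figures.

U_eff = 0.78/4.41 + 0.22/1.787 = 0.17687 + 0.12311 = 0.29998
R_eff = 1/U_eff = 3.3335 m²·K/W
Q = 107.5 × 23.41 / 3.3335 = 754.93 W

754.9 W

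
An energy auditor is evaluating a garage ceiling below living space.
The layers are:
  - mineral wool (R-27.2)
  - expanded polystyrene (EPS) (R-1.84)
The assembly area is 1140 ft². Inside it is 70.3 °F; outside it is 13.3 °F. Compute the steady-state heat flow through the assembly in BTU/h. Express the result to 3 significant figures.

R_total = 27.2 + 1.84 = 29.04 ft²·°F·h/BTU
Q = A·ΔT/R = 1140 × (70.3 − 13.3) / 29.04 = 2238 BTU/h

2240 BTU/h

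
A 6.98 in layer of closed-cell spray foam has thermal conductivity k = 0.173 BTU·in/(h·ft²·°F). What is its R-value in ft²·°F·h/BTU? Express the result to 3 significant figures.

R = L/k = 6.98/0.173 = 40.35 ft²·°F·h/BTU

40.3 ft²·°F·h/BTU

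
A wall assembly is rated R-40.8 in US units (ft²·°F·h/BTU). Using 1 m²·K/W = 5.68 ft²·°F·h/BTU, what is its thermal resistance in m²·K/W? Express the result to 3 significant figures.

7.18 m²·K/W

R_SI = 40.8/5.68 = 7.183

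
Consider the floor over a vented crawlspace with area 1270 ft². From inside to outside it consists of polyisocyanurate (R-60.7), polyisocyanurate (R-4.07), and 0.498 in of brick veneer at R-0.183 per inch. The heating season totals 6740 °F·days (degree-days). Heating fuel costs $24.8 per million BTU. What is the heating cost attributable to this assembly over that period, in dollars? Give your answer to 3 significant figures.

0.498 × 0.183 = 0.09113
R_total = 60.7 + 4.07 + 0.09113 = 64.86 ft²·°F·h/BTU
E = A × HDD × 24 / R = 1270 × 6740 × 24 / 64.86 = 3167000 BTU
Cost = 3167000/10⁶ × 24.8 = $78.55

78.5 dollars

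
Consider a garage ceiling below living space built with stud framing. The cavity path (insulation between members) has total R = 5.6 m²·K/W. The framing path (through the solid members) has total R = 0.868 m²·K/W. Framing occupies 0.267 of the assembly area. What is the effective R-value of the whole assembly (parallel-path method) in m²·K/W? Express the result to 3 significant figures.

U_eff = 0.733/5.6 + 0.267/0.868 = 0.1309 + 0.3076 = 0.4385
R_eff = 1/U_eff = 2.281 m²·K/W

2.28 m²·K/W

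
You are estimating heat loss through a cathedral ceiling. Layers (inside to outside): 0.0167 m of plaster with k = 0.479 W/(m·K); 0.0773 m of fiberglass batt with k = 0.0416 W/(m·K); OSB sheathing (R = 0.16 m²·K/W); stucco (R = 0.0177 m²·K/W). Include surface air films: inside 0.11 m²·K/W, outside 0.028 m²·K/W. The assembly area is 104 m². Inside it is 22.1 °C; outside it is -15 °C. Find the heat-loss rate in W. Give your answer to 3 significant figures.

1750 W

0.0167/0.479 = 0.03486
0.0773/0.0416 = 1.858
R_total = 0.11 + 0.03486 + 1.858 + 0.16 + 0.0177 + 0.028 = 2.209 m²·K/W
Q = A·ΔT/R = 104 × (22.1 − (-15)) / 2.209 = 1747 W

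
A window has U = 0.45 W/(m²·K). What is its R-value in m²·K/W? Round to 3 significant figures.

2.22 m²·K/W

R = 1/U = 1/0.45 = 2.222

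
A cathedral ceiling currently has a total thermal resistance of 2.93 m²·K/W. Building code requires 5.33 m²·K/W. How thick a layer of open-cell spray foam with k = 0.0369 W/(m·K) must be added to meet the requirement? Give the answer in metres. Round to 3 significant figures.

ΔR = 5.33 − 2.93 = 2.4 m²·K/W
L = ΔR × k = 2.4 × 0.0369 = 0.08856 m

0.0886 m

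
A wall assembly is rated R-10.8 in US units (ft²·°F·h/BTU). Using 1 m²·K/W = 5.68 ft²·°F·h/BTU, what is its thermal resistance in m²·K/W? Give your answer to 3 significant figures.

R_SI = 10.8/5.68 = 1.901

1.90 m²·K/W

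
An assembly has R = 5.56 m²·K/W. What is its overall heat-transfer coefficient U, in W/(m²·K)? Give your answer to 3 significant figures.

U = 1/R = 1/5.56 = 0.1799

0.180 W/(m²·K)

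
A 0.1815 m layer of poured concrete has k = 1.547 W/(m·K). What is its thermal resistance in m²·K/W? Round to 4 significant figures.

R = L/k = 0.1815/1.547 = 0.11732 m²·K/W

0.1173 m²·K/W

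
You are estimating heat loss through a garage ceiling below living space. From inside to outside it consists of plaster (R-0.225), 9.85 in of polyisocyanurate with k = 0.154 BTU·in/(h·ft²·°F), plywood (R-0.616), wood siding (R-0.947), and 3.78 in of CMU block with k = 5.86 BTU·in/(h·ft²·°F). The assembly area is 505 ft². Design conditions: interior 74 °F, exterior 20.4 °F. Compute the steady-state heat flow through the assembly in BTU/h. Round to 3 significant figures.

408 BTU/h

9.85/0.154 = 63.96
3.78/5.86 = 0.6451
R_total = 0.225 + 63.96 + 0.616 + 0.947 + 0.6451 = 66.39 ft²·°F·h/BTU
Q = A·ΔT/R = 505 × (74 − 20.4) / 66.39 = 407.7 BTU/h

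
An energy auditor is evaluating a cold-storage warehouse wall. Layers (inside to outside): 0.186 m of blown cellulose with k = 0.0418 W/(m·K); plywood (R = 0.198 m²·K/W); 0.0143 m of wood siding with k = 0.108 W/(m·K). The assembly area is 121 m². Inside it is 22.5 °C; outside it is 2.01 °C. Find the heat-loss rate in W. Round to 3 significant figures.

519 W

0.186/0.0418 = 4.45
0.0143/0.108 = 0.1324
R_total = 4.45 + 0.198 + 0.1324 = 4.78 m²·K/W
Q = A·ΔT/R = 121 × (22.5 − 2.01) / 4.78 = 518.7 W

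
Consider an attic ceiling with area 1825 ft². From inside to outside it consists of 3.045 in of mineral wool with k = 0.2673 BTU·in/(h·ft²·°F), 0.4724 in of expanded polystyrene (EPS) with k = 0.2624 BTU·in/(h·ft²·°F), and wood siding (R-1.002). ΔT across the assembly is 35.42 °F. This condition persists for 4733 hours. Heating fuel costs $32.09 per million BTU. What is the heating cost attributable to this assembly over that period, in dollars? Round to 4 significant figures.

3.045/0.2673 = 11.392
0.4724/0.2624 = 1.8003
R_total = 11.392 + 1.8003 + 1.002 = 14.194 ft²·°F·h/BTU
Q = 1825 × 35.42 / 14.194 = 4554.1 BTU/h
E = 4554.1 × 4733 = 21555000 BTU
Cost = 21555000/10⁶ × 32.09 = $691.69

691.7 dollars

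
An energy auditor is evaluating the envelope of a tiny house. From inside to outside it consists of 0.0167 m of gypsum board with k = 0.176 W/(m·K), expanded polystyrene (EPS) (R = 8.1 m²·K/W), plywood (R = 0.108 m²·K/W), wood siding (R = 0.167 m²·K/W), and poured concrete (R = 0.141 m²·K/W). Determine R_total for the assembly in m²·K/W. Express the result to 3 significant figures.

8.61 m²·K/W

0.0167/0.176 = 0.09489
R_total = 0.09489 + 8.1 + 0.108 + 0.167 + 0.141 = 8.611 m²·K/W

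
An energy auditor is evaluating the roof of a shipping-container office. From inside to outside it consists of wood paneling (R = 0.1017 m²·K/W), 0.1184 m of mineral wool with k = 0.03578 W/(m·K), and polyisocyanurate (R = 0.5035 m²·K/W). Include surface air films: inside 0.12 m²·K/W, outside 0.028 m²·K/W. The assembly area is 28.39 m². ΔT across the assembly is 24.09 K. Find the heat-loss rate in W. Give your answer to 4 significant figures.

0.1184/0.03578 = 3.3091
R_total = 0.12 + 0.1017 + 3.3091 + 0.5035 + 0.028 = 4.0623 m²·K/W
Q = A·ΔT/R = 28.39 × 24.09 / 4.0623 = 168.36 W

168.4 W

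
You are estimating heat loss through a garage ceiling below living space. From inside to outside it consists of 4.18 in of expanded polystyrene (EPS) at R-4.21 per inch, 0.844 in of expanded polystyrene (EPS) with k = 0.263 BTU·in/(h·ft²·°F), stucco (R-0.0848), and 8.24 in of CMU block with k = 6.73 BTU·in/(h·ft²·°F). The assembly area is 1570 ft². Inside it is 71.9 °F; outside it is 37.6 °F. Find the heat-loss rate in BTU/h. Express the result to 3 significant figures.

4.18 × 4.21 = 17.6
0.844/0.263 = 3.209
8.24/6.73 = 1.224
R_total = 17.6 + 3.209 + 0.0848 + 1.224 = 22.12 ft²·°F·h/BTU
Q = A·ΔT/R = 1570 × (71.9 − 37.6) / 22.12 = 2435 BTU/h

2430 BTU/h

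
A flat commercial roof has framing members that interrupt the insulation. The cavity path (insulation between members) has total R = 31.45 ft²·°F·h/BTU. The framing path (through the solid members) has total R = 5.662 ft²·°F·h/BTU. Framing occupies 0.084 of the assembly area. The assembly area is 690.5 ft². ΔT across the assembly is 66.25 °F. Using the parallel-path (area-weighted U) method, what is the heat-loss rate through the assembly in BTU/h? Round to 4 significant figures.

2011 BTU/h

U_eff = 0.916/31.45 + 0.084/5.662 = 0.029126 + 0.014836 = 0.043961
R_eff = 1/U_eff = 22.747 ft²·°F·h/BTU
Q = 690.5 × 66.25 / 22.747 = 2011 BTU/h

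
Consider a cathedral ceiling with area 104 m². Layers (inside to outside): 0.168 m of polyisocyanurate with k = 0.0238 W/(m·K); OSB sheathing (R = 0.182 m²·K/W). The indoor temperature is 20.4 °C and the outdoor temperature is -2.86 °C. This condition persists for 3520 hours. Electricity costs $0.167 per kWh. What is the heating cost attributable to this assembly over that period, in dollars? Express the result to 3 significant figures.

0.168/0.0238 = 7.059
R_total = 7.059 + 0.182 = 7.241 m²·K/W
Q = 104 × (20.4 − (-2.86)) / 7.241 = 334.1 W
E = 334.1 W × 3520 h / 1000 = 1176 kWh
Cost = 1176 × 0.167 = $196.4

196 dollars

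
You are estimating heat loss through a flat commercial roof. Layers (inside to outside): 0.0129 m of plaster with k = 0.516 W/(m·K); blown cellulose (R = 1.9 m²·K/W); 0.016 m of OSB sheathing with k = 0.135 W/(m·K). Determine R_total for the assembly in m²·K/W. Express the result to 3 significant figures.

0.0129/0.516 = 0.025
0.016/0.135 = 0.1185
R_total = 0.025 + 1.9 + 0.1185 = 2.044 m²·K/W

2.04 m²·K/W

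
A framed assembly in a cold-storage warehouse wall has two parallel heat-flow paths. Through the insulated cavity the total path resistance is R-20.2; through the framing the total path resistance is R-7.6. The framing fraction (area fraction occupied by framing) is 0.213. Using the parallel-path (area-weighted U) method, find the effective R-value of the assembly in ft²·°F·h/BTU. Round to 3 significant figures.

U_eff = 0.787/20.2 + 0.213/7.6 = 0.03896 + 0.02803 = 0.06699
R_eff = 1/U_eff = 14.93 ft²·°F·h/BTU

14.9 ft²·°F·h/BTU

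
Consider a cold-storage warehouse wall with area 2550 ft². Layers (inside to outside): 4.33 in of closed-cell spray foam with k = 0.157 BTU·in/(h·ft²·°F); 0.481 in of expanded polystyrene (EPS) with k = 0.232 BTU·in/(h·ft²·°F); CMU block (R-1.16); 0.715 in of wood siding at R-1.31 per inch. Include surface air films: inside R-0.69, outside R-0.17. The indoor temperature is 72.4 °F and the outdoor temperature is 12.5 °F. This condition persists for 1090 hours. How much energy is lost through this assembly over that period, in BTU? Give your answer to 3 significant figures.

4.33/0.157 = 27.58
0.481/0.232 = 2.073
0.715 × 1.31 = 0.9366
R_total = 0.69 + 27.58 + 2.073 + 1.16 + 0.9366 + 0.17 = 32.61 ft²·°F·h/BTU
Q = 2550 × (72.4 − 12.5) / 32.61 = 4684 BTU/h
E = 4684 × 1090 = 5106000 BTU

5110000 BTU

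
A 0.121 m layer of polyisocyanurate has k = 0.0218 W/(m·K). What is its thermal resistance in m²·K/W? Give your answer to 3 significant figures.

5.55 m²·K/W

R = L/k = 0.121/0.0218 = 5.55 m²·K/W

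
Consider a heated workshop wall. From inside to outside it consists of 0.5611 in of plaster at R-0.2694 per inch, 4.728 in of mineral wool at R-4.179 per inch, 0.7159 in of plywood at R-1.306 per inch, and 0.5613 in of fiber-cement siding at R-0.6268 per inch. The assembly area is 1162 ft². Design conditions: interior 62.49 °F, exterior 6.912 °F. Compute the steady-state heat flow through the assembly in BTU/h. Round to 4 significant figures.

3047 BTU/h

0.5611 × 0.2694 = 0.15116
4.728 × 4.179 = 19.758
0.7159 × 1.306 = 0.93497
0.5613 × 0.6268 = 0.35182
R_total = 0.15116 + 19.758 + 0.93497 + 0.35182 = 21.196 ft²·°F·h/BTU
Q = A·ΔT/R = 1162 × (62.49 − 6.912) / 21.196 = 3046.8 BTU/h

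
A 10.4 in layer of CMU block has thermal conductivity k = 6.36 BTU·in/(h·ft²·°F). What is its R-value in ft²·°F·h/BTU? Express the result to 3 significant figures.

R = L/k = 10.4/6.36 = 1.635 ft²·°F·h/BTU

1.64 ft²·°F·h/BTU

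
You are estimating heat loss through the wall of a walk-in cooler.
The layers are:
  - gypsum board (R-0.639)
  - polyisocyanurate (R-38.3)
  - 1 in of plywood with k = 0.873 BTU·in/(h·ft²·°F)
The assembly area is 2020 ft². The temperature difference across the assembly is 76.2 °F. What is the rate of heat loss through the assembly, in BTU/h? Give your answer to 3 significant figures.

3840 BTU/h

1/0.873 = 1.145
R_total = 0.639 + 38.3 + 1.145 = 40.08 ft²·°F·h/BTU
Q = A·ΔT/R = 2020 × 76.2 / 40.08 = 3840 BTU/h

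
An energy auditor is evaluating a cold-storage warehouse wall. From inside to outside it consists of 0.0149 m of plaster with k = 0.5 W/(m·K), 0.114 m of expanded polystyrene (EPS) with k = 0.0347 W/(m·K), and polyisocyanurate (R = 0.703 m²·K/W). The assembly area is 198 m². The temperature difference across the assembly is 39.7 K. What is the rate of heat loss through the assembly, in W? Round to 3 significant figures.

0.0149/0.5 = 0.0298
0.114/0.0347 = 3.285
R_total = 0.0298 + 3.285 + 0.703 = 4.018 m²·K/W
Q = A·ΔT/R = 198 × 39.7 / 4.018 = 1956 W

1960 W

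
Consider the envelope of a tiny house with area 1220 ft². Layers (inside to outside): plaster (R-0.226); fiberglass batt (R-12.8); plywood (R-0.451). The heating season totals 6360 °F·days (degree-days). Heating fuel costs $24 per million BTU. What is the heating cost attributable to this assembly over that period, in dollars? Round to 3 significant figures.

332 dollars

R_total = 0.226 + 12.8 + 0.451 = 13.48 ft²·°F·h/BTU
E = A × HDD × 24 / R = 1220 × 6360 × 24 / 13.48 = 13820000 BTU
Cost = 13820000/10⁶ × 24 = $331.6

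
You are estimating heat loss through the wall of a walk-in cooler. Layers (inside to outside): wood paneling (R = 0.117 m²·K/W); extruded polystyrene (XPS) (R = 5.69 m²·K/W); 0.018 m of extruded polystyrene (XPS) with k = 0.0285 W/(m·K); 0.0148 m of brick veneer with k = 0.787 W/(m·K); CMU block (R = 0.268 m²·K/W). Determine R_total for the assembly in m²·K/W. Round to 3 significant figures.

0.018/0.0285 = 0.6316
0.0148/0.787 = 0.01881
R_total = 0.117 + 5.69 + 0.6316 + 0.01881 + 0.268 = 6.725 m²·K/W

6.73 m²·K/W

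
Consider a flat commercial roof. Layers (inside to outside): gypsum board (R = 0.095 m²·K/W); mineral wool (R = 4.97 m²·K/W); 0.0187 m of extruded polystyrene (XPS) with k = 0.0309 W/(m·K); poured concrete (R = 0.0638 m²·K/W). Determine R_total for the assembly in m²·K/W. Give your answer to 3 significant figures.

0.0187/0.0309 = 0.6052
R_total = 0.095 + 4.97 + 0.6052 + 0.0638 = 5.734 m²·K/W

5.73 m²·K/W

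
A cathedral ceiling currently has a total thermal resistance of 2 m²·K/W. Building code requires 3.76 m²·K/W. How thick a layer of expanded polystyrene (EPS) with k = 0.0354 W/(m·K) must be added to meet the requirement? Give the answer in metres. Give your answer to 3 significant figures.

ΔR = 3.76 − 2 = 1.76 m²·K/W
L = ΔR × k = 1.76 × 0.0354 = 0.0623 m

0.0623 m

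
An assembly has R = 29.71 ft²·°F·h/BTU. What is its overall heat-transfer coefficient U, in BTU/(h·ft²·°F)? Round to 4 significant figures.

0.03366 BTU/(h·ft²·°F)

U = 1/R = 1/29.71 = 0.033659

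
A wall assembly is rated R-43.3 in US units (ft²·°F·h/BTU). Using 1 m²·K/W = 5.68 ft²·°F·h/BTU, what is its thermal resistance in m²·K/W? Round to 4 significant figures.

7.623 m²·K/W

R_SI = 43.3/5.68 = 7.6232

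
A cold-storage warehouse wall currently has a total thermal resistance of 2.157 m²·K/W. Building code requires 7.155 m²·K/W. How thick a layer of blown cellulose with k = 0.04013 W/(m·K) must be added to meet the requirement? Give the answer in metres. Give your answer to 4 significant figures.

ΔR = 7.155 − 2.157 = 4.998 m²·K/W
L = ΔR × k = 4.998 × 0.04013 = 0.20057 m

0.2006 m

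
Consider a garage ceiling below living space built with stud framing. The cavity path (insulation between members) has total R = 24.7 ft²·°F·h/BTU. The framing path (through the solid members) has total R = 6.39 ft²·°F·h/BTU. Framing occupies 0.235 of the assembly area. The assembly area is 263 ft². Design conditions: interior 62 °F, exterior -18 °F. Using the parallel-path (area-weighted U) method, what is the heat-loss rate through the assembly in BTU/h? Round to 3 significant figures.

1430 BTU/h

U_eff = 0.765/24.7 + 0.235/6.39 = 0.03097 + 0.03678 = 0.06775
R_eff = 1/U_eff = 14.76 ft²·°F·h/BTU
Q = 263 × (62 − (-18)) / 14.76 = 1425 BTU/h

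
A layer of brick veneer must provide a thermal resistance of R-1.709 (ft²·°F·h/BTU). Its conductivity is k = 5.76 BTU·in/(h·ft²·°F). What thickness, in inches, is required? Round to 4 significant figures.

9.844 in

L = R × k = 1.709 × 5.76 = 9.8438 in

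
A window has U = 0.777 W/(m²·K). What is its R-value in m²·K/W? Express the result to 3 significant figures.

1.29 m²·K/W

R = 1/U = 1/0.777 = 1.287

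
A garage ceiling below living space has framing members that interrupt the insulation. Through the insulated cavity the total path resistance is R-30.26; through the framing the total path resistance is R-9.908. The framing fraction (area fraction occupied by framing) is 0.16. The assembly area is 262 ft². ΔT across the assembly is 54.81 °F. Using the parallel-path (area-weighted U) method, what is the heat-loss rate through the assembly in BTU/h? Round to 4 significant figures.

630.5 BTU/h

U_eff = 0.84/30.26 + 0.16/9.908 = 0.027759 + 0.016149 = 0.043908
R_eff = 1/U_eff = 22.775 ft²·°F·h/BTU
Q = 262 × 54.81 / 22.775 = 630.53 BTU/h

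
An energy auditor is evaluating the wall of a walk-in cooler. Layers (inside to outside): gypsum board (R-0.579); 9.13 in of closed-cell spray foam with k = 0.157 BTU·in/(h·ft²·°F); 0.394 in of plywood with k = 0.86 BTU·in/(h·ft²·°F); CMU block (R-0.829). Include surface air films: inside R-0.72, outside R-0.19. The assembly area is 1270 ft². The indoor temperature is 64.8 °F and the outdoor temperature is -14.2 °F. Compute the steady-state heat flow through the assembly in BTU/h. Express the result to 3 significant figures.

9.13/0.157 = 58.15
0.394/0.86 = 0.4581
R_total = 0.72 + 0.579 + 58.15 + 0.4581 + 0.829 + 0.19 = 60.93 ft²·°F·h/BTU
Q = A·ΔT/R = 1270 × (64.8 − (-14.2)) / 60.93 = 1647 BTU/h

1650 BTU/h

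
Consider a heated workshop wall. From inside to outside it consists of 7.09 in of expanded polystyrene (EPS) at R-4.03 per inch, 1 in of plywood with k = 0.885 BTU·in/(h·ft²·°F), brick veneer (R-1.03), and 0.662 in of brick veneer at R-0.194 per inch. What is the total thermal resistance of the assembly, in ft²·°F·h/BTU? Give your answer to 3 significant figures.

30.9 ft²·°F·h/BTU

7.09 × 4.03 = 28.57
1/0.885 = 1.13
0.662 × 0.194 = 0.1284
R_total = 28.57 + 1.13 + 1.03 + 0.1284 = 30.86 ft²·°F·h/BTU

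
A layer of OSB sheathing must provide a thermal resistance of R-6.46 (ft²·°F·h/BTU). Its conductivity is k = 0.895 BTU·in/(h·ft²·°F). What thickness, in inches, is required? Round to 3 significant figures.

5.78 in

L = R × k = 6.46 × 0.895 = 5.782 in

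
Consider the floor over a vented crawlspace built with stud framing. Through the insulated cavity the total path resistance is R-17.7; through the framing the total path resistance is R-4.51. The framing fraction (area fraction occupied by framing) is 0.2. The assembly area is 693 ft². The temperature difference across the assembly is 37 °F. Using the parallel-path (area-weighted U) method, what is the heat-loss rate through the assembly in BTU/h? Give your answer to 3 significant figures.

2300 BTU/h

U_eff = 0.8/17.7 + 0.2/4.51 = 0.0452 + 0.04435 = 0.08954
R_eff = 1/U_eff = 11.17 ft²·°F·h/BTU
Q = 693 × 37 / 11.17 = 2296 BTU/h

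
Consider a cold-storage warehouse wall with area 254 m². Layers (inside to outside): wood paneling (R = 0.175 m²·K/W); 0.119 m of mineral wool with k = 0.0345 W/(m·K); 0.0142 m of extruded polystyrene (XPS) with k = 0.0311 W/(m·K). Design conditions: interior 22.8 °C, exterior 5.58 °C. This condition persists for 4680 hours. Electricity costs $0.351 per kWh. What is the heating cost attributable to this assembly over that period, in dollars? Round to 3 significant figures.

0.119/0.0345 = 3.449
0.0142/0.0311 = 0.4566
R_total = 0.175 + 3.449 + 0.4566 = 4.081 m²·K/W
Q = 254 × (22.8 − 5.58) / 4.081 = 1072 W
E = 1072 W × 4680 h / 1000 = 5016 kWh
Cost = 5016 × 0.351 = $1761

1760 dollars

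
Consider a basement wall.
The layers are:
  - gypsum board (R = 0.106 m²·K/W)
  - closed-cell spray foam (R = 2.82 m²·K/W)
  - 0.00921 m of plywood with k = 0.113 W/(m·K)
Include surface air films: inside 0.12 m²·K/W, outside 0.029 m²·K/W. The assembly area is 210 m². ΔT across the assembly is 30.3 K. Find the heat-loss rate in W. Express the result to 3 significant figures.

0.00921/0.113 = 0.0815
R_total = 0.12 + 0.106 + 2.82 + 0.0815 + 0.029 = 3.157 m²·K/W
Q = A·ΔT/R = 210 × 30.3 / 3.157 = 2016 W

2020 W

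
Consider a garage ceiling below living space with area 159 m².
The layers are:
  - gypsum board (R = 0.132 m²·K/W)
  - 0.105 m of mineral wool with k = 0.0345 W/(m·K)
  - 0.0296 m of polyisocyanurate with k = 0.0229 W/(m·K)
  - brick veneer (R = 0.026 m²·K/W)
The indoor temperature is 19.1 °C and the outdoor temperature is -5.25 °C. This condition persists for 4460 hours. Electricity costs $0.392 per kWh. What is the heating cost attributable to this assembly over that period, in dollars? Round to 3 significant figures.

0.105/0.0345 = 3.043
0.0296/0.0229 = 1.293
R_total = 0.132 + 3.043 + 1.293 + 0.026 = 4.494 m²·K/W
Q = 159 × (19.1 − (-5.25)) / 4.494 = 861.5 W
E = 861.5 W × 4460 h / 1000 = 3842 kWh
Cost = 3842 × 0.392 = $1506

1510 dollars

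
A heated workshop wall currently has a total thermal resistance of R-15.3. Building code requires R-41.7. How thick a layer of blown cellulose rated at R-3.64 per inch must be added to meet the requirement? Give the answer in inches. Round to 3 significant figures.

7.25 in

ΔR = 41.7 − 15.3 = 26.4 ft²·°F·h/BTU
L = ΔR / (R/in) = 26.4/3.64 = 7.253 in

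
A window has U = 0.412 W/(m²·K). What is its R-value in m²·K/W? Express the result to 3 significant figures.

2.43 m²·K/W

R = 1/U = 1/0.412 = 2.427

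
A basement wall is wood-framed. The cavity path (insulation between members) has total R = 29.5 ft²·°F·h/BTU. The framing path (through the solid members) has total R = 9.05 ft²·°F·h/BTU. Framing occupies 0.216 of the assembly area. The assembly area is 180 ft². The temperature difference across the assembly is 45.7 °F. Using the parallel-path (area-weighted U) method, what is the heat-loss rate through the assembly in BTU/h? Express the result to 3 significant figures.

U_eff = 0.784/29.5 + 0.216/9.05 = 0.02658 + 0.02387 = 0.05044
R_eff = 1/U_eff = 19.82 ft²·°F·h/BTU
Q = 180 × 45.7 / 19.82 = 414.9 BTU/h

415 BTU/h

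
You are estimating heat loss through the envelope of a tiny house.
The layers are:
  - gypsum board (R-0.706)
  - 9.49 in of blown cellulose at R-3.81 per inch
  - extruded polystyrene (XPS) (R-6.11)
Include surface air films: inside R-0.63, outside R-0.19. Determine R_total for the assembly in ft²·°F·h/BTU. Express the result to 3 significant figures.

9.49 × 3.81 = 36.16
R_total = 0.63 + 0.706 + 36.16 + 6.11 + 0.19 = 43.79 ft²·°F·h/BTU

43.8 ft²·°F·h/BTU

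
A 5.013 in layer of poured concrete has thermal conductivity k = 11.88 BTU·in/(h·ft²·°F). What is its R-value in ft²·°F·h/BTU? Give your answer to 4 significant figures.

R = L/k = 5.013/11.88 = 0.42197 ft²·°F·h/BTU

0.4220 ft²·°F·h/BTU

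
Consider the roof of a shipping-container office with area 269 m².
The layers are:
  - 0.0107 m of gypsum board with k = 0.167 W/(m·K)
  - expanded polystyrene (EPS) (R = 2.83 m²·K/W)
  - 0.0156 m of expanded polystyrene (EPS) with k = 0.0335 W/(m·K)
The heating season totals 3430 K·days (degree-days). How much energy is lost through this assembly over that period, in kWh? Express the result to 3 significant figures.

6590 kWh

0.0107/0.167 = 0.06407
0.0156/0.0335 = 0.4657
R_total = 0.06407 + 2.83 + 0.4657 = 3.36 m²·K/W
E = A × HDD × 24 / R / 1000 = 269 × 3430 × 24 / 3.36 / 1000 = 6591 kWh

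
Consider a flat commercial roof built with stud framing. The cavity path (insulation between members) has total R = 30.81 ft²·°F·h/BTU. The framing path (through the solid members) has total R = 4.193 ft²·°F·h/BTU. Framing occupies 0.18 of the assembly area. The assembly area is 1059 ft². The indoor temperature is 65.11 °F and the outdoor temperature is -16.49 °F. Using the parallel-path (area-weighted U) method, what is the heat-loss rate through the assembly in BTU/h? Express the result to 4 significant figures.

U_eff = 0.82/30.81 + 0.18/4.193 = 0.026615 + 0.042929 = 0.069543
R_eff = 1/U_eff = 14.38 ft²·°F·h/BTU
Q = 1059 × (65.11 − (-16.49)) / 14.38 = 6009.6 BTU/h

6010 BTU/h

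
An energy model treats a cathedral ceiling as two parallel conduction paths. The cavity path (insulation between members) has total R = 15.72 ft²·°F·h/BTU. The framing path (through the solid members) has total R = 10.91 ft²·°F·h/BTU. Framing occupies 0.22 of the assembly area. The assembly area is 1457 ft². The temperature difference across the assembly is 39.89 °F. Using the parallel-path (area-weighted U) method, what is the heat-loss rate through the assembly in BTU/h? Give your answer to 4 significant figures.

4056 BTU/h

U_eff = 0.78/15.72 + 0.22/10.91 = 0.049618 + 0.020165 = 0.069783
R_eff = 1/U_eff = 14.33 ft²·°F·h/BTU
Q = 1457 × 39.89 / 14.33 = 4055.8 BTU/h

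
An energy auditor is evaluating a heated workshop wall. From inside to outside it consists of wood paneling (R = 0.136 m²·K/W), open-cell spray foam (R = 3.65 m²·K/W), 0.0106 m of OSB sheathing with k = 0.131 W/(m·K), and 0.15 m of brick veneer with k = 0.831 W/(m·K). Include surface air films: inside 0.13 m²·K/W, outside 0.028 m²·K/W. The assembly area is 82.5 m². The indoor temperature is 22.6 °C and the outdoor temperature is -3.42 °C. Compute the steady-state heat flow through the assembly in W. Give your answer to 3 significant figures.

510 W

0.0106/0.131 = 0.08092
0.15/0.831 = 0.1805
R_total = 0.13 + 0.136 + 3.65 + 0.08092 + 0.1805 + 0.028 = 4.205 m²·K/W
Q = A·ΔT/R = 82.5 × (22.6 − (-3.42)) / 4.205 = 510.4 W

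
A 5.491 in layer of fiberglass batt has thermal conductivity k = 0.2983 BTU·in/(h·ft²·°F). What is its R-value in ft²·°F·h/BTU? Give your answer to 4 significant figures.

R = L/k = 5.491/0.2983 = 18.408 ft²·°F·h/BTU

18.41 ft²·°F·h/BTU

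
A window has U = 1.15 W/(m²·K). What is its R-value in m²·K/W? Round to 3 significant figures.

0.870 m²·K/W

R = 1/U = 1/1.15 = 0.8696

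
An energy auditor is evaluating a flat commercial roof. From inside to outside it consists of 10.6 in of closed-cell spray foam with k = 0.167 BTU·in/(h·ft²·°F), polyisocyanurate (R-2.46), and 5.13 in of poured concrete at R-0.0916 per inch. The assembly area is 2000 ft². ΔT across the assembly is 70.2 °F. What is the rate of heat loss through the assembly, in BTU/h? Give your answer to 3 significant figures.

10.6/0.167 = 63.47
5.13 × 0.0916 = 0.4699
R_total = 63.47 + 2.46 + 0.4699 = 66.4 ft²·°F·h/BTU
Q = A·ΔT/R = 2000 × 70.2 / 66.4 = 2114 BTU/h

2110 BTU/h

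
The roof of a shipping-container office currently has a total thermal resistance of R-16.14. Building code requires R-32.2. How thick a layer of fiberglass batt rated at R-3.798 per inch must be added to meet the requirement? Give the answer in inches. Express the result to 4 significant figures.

4.229 in

ΔR = 32.2 − 16.14 = 16.06 ft²·°F·h/BTU
L = ΔR / (R/in) = 16.06/3.798 = 4.2285 in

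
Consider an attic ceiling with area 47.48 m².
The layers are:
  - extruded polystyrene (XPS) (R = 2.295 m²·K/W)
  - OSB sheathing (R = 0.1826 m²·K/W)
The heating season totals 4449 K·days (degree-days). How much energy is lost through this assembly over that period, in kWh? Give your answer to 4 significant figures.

2046 kWh

R_total = 2.295 + 0.1826 = 2.4776 m²·K/W
E = A × HDD × 24 / R / 1000 = 47.48 × 4449 × 24 / 2.4776 / 1000 = 2046.2 kWh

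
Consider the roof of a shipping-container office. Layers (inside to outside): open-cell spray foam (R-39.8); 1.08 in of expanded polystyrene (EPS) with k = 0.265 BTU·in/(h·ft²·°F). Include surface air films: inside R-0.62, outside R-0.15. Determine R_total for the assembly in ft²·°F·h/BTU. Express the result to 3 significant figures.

44.6 ft²·°F·h/BTU

1.08/0.265 = 4.075
R_total = 0.62 + 39.8 + 4.075 + 0.15 = 44.65 ft²·°F·h/BTU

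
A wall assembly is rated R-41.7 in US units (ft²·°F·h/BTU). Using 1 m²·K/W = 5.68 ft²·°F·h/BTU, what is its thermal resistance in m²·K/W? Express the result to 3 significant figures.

R_SI = 41.7/5.68 = 7.342

7.34 m²·K/W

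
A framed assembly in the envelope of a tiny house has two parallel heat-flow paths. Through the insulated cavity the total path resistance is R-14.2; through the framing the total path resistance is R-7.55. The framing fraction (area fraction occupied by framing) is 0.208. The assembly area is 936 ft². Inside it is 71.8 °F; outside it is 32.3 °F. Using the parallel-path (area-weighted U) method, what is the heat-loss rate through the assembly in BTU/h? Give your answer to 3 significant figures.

U_eff = 0.792/14.2 + 0.208/7.55 = 0.05577 + 0.02755 = 0.08332
R_eff = 1/U_eff = 12 ft²·°F·h/BTU
Q = 936 × (71.8 − 32.3) / 12 = 3081 BTU/h

3080 BTU/h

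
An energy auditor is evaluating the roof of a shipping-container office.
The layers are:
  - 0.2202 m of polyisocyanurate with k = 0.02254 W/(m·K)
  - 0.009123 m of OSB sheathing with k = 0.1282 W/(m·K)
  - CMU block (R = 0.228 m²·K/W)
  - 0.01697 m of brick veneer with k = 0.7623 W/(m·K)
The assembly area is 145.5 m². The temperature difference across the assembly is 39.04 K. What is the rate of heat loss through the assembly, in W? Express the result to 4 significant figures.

562.9 W

0.2202/0.02254 = 9.7693
0.009123/0.1282 = 0.071162
0.01697/0.7623 = 0.022262
R_total = 9.7693 + 0.071162 + 0.228 + 0.022262 = 10.091 m²·K/W
Q = A·ΔT/R = 145.5 × 39.04 / 10.091 = 562.92 W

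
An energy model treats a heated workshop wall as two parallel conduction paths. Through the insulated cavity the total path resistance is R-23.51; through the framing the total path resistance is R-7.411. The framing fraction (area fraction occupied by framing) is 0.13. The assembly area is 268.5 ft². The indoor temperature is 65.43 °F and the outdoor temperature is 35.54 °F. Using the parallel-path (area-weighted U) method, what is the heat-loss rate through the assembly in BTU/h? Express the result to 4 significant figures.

U_eff = 0.87/23.51 + 0.13/7.411 = 0.037006 + 0.017541 = 0.054547
R_eff = 1/U_eff = 18.333 ft²·°F·h/BTU
Q = 268.5 × (65.43 − 35.54) / 18.333 = 437.77 BTU/h

437.8 BTU/h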